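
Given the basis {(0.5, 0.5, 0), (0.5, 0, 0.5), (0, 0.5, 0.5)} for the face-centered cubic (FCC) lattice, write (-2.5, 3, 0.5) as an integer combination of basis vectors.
-5b₂ + 6b₃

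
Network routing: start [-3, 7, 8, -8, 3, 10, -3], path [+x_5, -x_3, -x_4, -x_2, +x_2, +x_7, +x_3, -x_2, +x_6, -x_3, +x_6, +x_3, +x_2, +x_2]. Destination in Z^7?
(-3, 8, 8, -9, 4, 12, -2)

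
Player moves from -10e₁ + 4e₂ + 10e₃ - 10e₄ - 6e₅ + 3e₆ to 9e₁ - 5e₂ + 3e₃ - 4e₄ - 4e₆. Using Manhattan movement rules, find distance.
54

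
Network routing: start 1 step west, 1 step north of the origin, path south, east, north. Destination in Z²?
(0, 1)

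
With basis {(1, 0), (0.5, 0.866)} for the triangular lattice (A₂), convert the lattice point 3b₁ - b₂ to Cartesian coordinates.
(2.5, -0.866)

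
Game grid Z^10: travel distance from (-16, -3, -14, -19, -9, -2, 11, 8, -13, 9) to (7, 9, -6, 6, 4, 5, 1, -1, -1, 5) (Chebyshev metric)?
25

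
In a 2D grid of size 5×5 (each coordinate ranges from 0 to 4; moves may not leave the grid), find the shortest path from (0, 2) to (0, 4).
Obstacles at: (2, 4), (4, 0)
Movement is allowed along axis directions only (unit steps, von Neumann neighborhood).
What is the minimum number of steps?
2
(one shortest path: (0, 2) → (0, 3) → (0, 4))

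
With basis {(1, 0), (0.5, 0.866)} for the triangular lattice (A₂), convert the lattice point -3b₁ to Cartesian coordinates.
(-3, 0)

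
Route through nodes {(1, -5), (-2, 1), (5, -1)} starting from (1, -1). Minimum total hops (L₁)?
21
(one optimal route: (1, -1) → (1, -5) → (5, -1) → (-2, 1))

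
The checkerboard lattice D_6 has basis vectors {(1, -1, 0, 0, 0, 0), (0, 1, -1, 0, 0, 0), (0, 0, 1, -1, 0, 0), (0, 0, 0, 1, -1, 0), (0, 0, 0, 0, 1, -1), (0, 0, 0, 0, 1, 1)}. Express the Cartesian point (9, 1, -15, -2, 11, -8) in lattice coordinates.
9b₁ + 10b₂ - 5b₃ - 7b₄ + 6b₅ - 2b₆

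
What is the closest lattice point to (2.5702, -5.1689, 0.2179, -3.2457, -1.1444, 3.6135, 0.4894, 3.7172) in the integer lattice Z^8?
(3, -5, 0, -3, -1, 4, 0, 4)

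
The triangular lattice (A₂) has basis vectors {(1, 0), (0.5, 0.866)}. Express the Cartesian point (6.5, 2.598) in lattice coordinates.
5b₁ + 3b₂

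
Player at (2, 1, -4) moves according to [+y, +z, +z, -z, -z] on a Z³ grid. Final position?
(2, 2, -4)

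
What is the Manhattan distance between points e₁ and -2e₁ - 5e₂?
8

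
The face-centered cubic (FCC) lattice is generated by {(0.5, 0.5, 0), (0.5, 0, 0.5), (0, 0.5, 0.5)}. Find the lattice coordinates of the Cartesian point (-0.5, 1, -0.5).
b₁ - 2b₂ + b₃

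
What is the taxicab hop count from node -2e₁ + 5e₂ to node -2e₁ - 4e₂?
9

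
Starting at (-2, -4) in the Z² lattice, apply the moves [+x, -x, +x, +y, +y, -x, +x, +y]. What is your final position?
(-1, -1)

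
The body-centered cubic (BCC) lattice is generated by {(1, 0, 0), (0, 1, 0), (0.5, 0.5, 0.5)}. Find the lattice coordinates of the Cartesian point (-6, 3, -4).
-2b₁ + 7b₂ - 8b₃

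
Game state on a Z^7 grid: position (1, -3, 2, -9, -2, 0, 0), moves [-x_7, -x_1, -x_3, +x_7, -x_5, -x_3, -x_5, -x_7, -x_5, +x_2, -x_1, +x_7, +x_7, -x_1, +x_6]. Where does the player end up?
(-2, -2, 0, -9, -5, 1, 1)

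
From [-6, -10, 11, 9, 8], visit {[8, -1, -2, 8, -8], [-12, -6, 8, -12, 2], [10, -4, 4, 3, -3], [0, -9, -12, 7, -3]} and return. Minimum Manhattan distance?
184
(one optimal route: (-6, -10, 11, 9, 8) → (-12, -6, 8, -12, 2) → (10, -4, 4, 3, -3) → (8, -1, -2, 8, -8) → (0, -9, -12, 7, -3) → (-6, -10, 11, 9, 8))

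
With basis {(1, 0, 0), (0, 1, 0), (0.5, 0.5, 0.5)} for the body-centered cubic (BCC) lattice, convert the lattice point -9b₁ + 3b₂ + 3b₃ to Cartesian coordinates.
(-7.5, 4.5, 1.5)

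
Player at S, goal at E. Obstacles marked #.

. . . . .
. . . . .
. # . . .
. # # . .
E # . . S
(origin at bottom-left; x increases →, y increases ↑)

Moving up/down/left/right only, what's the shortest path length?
10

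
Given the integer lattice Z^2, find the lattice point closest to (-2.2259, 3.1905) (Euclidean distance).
(-2, 3)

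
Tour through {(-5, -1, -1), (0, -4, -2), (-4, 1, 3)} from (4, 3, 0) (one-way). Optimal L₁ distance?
29
(one optimal route: (4, 3, 0) → (0, -4, -2) → (-5, -1, -1) → (-4, 1, 3))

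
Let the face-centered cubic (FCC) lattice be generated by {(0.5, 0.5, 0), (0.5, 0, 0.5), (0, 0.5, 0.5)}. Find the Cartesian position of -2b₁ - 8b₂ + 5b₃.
(-5, 1.5, -1.5)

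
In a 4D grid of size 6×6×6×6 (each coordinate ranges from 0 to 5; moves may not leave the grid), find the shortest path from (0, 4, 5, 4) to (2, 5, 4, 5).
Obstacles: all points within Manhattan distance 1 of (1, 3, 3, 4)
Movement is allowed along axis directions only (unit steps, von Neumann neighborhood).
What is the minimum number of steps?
5
(one shortest path: (0, 4, 5, 4) → (1, 4, 5, 4) → (2, 4, 5, 4) → (2, 5, 5, 4) → (2, 5, 4, 4) → (2, 5, 4, 5))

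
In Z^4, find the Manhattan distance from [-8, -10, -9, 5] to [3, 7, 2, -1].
45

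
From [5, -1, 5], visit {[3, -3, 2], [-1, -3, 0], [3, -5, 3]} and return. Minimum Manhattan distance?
30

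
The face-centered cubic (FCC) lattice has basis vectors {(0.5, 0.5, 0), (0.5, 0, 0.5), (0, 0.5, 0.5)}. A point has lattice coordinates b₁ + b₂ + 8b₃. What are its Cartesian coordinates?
(1, 4.5, 4.5)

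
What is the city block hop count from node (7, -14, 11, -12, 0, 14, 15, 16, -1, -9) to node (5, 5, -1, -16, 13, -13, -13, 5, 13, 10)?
149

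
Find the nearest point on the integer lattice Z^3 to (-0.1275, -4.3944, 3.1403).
(0, -4, 3)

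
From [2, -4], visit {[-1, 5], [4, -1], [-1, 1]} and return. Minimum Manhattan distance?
28
(one optimal route: (2, -4) → (-1, 5) → (-1, 1) → (4, -1) → (2, -4))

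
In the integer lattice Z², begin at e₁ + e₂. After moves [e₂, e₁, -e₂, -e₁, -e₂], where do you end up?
(1, 0)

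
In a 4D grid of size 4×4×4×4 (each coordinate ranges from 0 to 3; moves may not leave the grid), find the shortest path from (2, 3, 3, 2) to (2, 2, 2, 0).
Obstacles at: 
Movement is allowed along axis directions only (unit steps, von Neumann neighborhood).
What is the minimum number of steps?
4
(one shortest path: (2, 3, 3, 2) → (2, 2, 3, 2) → (2, 2, 2, 2) → (2, 2, 2, 1) → (2, 2, 2, 0))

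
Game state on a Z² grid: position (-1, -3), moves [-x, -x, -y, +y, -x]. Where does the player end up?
(-4, -3)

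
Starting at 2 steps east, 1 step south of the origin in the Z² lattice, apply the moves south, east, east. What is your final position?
(4, -2)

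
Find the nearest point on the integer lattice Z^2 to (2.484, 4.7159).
(2, 5)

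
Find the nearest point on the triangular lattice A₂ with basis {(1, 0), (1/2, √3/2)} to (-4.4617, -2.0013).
(-4, -1.732)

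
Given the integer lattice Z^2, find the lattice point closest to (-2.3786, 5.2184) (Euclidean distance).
(-2, 5)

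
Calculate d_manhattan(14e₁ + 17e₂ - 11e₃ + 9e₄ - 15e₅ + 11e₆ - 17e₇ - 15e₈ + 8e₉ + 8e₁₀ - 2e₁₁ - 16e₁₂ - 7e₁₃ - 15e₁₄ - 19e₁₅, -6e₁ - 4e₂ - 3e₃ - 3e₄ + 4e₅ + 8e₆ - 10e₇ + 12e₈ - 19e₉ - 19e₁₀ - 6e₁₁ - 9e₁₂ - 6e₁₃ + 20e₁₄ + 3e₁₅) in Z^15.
240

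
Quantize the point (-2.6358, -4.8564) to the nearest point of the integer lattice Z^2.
(-3, -5)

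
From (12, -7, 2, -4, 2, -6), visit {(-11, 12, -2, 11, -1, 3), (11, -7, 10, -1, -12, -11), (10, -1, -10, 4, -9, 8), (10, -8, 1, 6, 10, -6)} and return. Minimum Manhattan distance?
238
(one optimal route: (12, -7, 2, -4, 2, -6) → (11, -7, 10, -1, -12, -11) → (10, -1, -10, 4, -9, 8) → (-11, 12, -2, 11, -1, 3) → (10, -8, 1, 6, 10, -6) → (12, -7, 2, -4, 2, -6))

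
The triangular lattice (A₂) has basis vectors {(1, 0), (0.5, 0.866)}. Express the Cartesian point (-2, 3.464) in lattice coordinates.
-4b₁ + 4b₂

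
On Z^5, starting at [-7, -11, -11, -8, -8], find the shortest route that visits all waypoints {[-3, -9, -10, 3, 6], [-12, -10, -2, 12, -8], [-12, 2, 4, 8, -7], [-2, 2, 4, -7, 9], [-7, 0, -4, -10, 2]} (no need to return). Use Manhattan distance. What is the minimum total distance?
157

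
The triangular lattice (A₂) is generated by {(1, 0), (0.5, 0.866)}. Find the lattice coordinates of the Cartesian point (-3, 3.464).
-5b₁ + 4b₂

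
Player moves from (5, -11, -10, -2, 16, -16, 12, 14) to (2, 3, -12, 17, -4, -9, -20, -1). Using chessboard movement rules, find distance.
32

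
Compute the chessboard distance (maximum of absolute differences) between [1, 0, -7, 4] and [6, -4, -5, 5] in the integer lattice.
5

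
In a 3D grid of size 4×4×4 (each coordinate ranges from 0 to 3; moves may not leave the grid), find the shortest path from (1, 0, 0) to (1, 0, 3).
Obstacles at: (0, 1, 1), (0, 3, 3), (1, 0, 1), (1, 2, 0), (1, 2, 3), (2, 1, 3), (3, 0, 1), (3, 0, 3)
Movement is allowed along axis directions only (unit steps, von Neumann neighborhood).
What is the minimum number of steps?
5
(one shortest path: (1, 0, 0) → (0, 0, 0) → (0, 0, 1) → (0, 0, 2) → (1, 0, 2) → (1, 0, 3))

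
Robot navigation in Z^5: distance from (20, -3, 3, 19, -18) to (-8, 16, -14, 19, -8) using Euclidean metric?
39.1663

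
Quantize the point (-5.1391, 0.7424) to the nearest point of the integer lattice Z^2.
(-5, 1)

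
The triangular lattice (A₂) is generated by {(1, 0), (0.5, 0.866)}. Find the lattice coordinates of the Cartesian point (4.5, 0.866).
4b₁ + b₂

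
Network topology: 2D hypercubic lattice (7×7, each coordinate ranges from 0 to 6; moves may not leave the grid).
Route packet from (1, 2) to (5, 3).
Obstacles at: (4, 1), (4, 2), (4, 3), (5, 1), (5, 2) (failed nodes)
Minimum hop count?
7
(one shortest path: (1, 2) → (2, 2) → (3, 2) → (3, 3) → (3, 4) → (4, 4) → (5, 4) → (5, 3))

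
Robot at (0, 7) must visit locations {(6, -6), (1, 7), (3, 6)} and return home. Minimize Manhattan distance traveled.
38
(one optimal route: (0, 7) → (6, -6) → (3, 6) → (1, 7) → (0, 7))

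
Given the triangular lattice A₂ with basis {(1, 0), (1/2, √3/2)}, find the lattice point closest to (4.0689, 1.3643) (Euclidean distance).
(4, 1.732)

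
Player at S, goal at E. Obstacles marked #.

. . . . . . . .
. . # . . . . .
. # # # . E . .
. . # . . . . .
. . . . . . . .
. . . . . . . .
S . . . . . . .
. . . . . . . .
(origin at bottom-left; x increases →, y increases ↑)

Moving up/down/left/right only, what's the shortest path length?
9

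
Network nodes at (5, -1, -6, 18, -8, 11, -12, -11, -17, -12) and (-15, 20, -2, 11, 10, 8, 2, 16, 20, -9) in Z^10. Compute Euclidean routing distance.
59.5147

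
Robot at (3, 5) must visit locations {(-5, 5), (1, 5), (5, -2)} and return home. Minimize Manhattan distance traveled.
34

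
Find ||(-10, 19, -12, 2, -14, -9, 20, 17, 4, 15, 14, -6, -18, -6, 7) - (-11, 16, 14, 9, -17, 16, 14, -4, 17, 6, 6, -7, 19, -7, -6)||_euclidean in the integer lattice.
60.8276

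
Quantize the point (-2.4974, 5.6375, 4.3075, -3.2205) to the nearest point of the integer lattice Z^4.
(-2, 6, 4, -3)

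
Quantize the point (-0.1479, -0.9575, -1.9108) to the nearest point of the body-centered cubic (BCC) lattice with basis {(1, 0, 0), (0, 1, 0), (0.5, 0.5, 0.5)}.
(0, -1, -2)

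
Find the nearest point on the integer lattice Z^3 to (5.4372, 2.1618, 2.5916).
(5, 2, 3)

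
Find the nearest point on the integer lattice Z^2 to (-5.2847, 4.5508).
(-5, 5)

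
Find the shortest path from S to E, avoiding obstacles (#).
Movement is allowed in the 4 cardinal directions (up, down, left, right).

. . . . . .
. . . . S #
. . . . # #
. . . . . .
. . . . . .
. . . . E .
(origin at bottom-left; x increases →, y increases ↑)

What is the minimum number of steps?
6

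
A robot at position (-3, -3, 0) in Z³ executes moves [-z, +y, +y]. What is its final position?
(-3, -1, -1)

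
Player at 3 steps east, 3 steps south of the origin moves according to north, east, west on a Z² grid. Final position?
(3, -2)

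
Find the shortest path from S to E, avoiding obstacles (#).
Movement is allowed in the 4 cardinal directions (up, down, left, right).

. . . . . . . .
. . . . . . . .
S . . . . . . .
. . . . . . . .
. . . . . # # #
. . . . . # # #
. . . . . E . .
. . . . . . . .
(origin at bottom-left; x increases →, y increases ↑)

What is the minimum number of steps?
9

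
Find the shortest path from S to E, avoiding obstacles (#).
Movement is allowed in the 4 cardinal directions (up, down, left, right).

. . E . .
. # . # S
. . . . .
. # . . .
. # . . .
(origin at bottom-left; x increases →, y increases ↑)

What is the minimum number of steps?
3
(one shortest path: (4, 3) → (4, 4) → (3, 4) → (2, 4))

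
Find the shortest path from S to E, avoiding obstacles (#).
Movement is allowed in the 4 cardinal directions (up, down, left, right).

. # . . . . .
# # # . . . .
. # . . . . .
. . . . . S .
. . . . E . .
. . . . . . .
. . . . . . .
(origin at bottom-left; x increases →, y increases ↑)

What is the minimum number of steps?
2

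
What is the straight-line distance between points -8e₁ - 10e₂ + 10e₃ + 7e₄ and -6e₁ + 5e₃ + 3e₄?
12.0416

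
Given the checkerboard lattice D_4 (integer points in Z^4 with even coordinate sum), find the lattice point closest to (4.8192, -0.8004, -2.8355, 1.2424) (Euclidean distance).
(5, -1, -3, 1)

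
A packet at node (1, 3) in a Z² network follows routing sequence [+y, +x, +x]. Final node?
(3, 4)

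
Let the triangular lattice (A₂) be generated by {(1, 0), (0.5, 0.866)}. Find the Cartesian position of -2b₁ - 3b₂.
(-3.5, -2.598)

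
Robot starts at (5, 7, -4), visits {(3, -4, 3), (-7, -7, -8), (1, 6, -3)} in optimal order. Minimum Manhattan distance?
48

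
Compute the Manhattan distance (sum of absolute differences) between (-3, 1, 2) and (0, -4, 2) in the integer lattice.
8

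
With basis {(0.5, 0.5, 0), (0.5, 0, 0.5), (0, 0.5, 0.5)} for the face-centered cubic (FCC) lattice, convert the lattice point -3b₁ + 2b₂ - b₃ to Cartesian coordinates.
(-0.5, -2, 0.5)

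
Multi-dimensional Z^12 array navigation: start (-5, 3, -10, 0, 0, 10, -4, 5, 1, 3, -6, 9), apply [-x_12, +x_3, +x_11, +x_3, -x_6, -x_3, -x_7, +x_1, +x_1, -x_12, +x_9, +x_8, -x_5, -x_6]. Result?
(-3, 3, -9, 0, -1, 8, -5, 6, 2, 3, -5, 7)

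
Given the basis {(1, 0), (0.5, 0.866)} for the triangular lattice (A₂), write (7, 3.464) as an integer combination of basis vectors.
5b₁ + 4b₂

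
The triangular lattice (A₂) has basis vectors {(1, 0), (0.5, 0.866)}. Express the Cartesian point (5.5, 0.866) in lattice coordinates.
5b₁ + b₂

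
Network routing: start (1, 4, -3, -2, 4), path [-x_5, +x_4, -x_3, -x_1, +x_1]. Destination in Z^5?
(1, 4, -4, -1, 3)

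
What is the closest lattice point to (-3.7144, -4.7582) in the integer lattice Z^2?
(-4, -5)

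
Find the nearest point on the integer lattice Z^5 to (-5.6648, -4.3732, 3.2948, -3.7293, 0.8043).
(-6, -4, 3, -4, 1)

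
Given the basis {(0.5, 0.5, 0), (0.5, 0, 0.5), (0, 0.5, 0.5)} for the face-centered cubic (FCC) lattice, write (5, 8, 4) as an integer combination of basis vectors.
9b₁ + b₂ + 7b₃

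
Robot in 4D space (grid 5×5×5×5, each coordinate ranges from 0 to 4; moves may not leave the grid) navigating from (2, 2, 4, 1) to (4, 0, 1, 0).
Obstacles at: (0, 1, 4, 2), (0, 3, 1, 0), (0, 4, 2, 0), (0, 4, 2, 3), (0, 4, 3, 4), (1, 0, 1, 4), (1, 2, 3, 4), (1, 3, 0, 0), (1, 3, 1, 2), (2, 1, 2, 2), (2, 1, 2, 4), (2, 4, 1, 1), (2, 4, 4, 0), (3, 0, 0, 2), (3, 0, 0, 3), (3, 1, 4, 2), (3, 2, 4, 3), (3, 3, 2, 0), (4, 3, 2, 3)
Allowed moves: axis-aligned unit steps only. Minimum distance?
8
(one shortest path: (2, 2, 4, 1) → (3, 2, 4, 1) → (4, 2, 4, 1) → (4, 1, 4, 1) → (4, 0, 4, 1) → (4, 0, 3, 1) → (4, 0, 2, 1) → (4, 0, 1, 1) → (4, 0, 1, 0))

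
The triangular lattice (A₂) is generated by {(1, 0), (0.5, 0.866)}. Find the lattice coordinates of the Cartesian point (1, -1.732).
2b₁ - 2b₂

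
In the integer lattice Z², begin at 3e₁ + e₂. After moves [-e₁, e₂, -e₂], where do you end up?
(2, 1)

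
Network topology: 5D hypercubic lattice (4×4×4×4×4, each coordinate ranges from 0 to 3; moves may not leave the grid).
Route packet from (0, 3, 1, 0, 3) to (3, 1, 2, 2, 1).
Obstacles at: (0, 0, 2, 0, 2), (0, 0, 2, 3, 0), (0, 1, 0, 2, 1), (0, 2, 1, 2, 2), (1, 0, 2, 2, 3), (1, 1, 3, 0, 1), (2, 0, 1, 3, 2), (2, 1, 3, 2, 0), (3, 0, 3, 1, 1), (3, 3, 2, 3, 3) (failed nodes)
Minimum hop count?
10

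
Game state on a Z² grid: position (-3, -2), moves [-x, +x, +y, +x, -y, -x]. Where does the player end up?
(-3, -2)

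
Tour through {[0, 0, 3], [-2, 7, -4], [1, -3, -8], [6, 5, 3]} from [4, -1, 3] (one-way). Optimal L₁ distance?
50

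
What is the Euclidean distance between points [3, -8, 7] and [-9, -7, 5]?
12.2066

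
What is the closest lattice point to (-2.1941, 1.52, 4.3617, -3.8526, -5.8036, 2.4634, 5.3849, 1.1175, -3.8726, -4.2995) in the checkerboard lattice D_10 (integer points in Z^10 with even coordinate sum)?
(-2, 2, 4, -4, -6, 2, 5, 1, -4, -4)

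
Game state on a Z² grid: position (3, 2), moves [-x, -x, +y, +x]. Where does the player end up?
(2, 3)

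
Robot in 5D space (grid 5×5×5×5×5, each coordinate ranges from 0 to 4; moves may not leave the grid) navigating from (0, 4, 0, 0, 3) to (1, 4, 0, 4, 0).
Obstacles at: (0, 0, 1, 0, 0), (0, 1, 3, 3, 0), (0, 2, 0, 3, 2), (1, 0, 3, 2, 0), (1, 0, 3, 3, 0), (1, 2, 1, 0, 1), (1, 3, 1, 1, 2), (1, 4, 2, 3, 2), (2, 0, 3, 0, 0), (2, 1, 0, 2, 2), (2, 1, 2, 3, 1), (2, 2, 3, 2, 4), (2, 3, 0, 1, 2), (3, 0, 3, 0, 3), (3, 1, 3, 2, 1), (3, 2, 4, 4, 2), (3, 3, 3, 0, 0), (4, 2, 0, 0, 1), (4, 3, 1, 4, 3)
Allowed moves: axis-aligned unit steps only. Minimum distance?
8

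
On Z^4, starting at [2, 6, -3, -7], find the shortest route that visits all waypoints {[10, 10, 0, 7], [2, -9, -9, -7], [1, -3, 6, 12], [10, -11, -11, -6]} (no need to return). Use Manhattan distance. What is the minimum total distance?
112
(one optimal route: (2, 6, -3, -7) → (2, -9, -9, -7) → (10, -11, -11, -6) → (10, 10, 0, 7) → (1, -3, 6, 12))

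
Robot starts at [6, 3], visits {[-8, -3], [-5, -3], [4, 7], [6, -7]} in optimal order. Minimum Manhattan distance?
40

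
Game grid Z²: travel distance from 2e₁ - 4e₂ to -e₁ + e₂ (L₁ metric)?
8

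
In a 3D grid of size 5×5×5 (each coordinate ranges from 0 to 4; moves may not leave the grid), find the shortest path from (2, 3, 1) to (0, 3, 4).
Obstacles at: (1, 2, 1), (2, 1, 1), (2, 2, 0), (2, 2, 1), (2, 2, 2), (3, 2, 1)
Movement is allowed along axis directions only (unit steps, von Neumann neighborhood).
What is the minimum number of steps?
5
(one shortest path: (2, 3, 1) → (1, 3, 1) → (0, 3, 1) → (0, 3, 2) → (0, 3, 3) → (0, 3, 4))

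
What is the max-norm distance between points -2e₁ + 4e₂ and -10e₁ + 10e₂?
8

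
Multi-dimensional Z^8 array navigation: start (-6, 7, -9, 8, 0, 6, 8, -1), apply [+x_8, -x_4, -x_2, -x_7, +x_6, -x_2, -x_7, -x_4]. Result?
(-6, 5, -9, 6, 0, 7, 6, 0)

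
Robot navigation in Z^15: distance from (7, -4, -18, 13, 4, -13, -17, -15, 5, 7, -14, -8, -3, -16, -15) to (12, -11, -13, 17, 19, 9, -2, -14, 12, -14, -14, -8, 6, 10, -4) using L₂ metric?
49.1732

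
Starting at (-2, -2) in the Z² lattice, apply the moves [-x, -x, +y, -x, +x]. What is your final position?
(-4, -1)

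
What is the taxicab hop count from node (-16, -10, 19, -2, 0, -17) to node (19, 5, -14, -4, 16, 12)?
130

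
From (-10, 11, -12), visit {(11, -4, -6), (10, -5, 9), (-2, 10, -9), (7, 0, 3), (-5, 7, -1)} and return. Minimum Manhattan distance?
116
(one optimal route: (-10, 11, -12) → (-2, 10, -9) → (11, -4, -6) → (10, -5, 9) → (7, 0, 3) → (-5, 7, -1) → (-10, 11, -12))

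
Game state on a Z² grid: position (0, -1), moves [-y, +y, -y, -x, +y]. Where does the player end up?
(-1, -1)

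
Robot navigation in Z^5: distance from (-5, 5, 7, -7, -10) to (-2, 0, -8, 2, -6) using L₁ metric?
36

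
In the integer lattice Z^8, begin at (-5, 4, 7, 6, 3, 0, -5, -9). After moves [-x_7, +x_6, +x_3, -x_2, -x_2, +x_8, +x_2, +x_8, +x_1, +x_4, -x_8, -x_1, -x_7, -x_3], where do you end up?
(-5, 3, 7, 7, 3, 1, -7, -8)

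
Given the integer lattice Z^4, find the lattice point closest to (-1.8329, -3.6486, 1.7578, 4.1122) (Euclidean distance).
(-2, -4, 2, 4)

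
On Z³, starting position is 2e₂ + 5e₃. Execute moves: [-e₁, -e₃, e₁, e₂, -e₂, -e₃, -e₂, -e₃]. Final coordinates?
(0, 1, 2)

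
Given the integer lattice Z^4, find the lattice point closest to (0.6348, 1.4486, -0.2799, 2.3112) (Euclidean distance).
(1, 1, 0, 2)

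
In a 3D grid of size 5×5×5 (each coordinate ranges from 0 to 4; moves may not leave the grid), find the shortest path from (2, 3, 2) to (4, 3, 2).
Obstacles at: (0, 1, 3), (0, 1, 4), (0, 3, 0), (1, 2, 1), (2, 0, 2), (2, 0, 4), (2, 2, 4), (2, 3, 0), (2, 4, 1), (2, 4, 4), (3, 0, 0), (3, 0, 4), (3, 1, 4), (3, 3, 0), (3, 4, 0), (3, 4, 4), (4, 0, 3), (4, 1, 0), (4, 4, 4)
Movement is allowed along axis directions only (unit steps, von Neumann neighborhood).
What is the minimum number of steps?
2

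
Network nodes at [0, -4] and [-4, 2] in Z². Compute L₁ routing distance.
10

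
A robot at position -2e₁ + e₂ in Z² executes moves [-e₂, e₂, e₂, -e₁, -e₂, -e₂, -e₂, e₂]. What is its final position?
(-3, 0)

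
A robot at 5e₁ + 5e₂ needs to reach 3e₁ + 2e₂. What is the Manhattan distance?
5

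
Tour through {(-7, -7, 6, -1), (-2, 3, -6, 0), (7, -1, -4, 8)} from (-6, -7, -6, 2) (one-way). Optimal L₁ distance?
67
(one optimal route: (-6, -7, -6, 2) → (-7, -7, 6, -1) → (-2, 3, -6, 0) → (7, -1, -4, 8))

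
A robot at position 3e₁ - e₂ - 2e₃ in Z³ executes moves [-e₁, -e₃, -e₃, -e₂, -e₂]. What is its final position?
(2, -3, -4)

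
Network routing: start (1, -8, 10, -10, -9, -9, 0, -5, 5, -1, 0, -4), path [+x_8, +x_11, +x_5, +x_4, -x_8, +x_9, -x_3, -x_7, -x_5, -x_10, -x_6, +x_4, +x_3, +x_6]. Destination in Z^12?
(1, -8, 10, -8, -9, -9, -1, -5, 6, -2, 1, -4)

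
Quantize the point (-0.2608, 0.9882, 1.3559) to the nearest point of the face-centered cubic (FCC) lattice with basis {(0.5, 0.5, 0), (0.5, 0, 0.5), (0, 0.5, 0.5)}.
(-0.5, 1, 1.5)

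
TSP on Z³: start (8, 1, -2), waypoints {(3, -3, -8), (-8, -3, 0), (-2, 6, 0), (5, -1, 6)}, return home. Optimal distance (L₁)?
82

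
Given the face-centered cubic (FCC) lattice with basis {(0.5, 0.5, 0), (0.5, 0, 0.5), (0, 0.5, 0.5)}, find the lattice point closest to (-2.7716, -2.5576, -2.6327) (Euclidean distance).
(-3, -2.5, -2.5)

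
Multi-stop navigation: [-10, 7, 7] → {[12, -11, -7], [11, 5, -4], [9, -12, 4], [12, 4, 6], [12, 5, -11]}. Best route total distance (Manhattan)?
81
(one optimal route: (-10, 7, 7) → (12, 4, 6) → (11, 5, -4) → (12, 5, -11) → (12, -11, -7) → (9, -12, 4))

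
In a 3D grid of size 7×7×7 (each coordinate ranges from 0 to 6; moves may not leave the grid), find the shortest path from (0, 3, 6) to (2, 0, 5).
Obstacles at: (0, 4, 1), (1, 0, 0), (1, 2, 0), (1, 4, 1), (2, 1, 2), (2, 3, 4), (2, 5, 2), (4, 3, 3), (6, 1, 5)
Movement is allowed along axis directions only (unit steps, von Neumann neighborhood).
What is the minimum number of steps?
6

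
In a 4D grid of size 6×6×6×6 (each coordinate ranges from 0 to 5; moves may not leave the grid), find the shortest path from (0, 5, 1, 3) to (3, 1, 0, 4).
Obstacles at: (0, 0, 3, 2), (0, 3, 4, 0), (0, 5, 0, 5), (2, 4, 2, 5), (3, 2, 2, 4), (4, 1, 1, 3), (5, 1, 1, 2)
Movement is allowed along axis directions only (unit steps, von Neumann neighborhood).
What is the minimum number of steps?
9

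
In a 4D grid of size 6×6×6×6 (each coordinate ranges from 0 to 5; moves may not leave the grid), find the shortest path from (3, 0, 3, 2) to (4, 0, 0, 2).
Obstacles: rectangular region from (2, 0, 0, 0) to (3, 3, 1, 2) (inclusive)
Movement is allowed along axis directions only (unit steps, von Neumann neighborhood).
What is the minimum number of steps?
4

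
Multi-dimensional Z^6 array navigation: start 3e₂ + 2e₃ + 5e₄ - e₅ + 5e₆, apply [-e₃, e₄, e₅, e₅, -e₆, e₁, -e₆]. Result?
(1, 3, 1, 6, 1, 3)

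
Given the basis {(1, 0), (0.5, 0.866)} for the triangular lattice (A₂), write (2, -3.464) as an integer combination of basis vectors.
4b₁ - 4b₂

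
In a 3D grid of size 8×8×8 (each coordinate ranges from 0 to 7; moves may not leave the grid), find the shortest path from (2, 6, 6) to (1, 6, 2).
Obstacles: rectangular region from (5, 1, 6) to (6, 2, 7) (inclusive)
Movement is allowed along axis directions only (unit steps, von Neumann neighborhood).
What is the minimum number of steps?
5
(one shortest path: (2, 6, 6) → (1, 6, 6) → (1, 6, 5) → (1, 6, 4) → (1, 6, 3) → (1, 6, 2))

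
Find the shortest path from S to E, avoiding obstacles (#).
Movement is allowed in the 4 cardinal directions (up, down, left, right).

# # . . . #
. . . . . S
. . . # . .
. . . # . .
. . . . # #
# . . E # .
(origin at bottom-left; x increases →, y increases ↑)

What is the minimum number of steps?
8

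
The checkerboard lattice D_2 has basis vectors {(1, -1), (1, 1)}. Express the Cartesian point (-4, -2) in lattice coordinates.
-b₁ - 3b₂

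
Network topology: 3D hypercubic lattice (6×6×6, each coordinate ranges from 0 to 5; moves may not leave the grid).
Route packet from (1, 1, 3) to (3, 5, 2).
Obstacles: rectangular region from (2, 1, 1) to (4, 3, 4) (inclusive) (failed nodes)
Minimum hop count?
7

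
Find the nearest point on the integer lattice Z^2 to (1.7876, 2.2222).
(2, 2)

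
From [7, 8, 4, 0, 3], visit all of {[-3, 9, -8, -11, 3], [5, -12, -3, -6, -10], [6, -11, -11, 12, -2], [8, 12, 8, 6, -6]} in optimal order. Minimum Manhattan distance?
166
(one optimal route: (7, 8, 4, 0, 3) → (8, 12, 8, 6, -6) → (6, -11, -11, 12, -2) → (5, -12, -3, -6, -10) → (-3, 9, -8, -11, 3))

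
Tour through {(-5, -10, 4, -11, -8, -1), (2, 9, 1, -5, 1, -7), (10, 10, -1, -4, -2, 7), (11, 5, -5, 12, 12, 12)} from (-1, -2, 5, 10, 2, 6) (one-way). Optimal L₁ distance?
171
(one optimal route: (-1, -2, 5, 10, 2, 6) → (11, 5, -5, 12, 12, 12) → (10, 10, -1, -4, -2, 7) → (2, 9, 1, -5, 1, -7) → (-5, -10, 4, -11, -8, -1))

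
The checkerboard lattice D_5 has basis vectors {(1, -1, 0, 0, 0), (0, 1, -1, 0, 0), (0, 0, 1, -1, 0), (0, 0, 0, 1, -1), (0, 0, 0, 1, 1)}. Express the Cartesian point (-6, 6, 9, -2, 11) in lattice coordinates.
-6b₁ + 9b₃ - 2b₄ + 9b₅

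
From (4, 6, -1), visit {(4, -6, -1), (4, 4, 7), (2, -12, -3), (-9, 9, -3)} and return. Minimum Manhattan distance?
88
(one optimal route: (4, 6, -1) → (4, 4, 7) → (4, -6, -1) → (2, -12, -3) → (-9, 9, -3) → (4, 6, -1))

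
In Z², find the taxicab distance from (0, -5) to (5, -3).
7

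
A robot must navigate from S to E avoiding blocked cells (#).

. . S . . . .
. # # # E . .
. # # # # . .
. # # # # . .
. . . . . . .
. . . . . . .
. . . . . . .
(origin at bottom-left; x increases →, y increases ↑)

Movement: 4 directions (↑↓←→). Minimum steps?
3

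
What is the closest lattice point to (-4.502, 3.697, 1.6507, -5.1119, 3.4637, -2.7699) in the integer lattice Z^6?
(-5, 4, 2, -5, 3, -3)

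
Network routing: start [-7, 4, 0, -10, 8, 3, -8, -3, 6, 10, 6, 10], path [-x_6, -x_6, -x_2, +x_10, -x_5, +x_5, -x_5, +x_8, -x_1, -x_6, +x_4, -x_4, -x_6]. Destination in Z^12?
(-8, 3, 0, -10, 7, -1, -8, -2, 6, 11, 6, 10)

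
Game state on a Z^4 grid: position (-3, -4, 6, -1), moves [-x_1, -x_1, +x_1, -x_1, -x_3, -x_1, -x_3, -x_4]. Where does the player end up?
(-6, -4, 4, -2)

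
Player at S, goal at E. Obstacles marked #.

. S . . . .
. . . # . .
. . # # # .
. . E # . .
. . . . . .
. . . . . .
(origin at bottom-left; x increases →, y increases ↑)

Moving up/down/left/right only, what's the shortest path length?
4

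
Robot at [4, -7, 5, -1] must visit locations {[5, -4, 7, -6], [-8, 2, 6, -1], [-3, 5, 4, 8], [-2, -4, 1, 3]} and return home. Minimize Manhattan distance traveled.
90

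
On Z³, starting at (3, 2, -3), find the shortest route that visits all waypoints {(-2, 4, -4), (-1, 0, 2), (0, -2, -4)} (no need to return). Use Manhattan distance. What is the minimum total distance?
25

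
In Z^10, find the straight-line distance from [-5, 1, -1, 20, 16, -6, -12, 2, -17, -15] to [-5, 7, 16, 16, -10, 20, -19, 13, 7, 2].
52.2303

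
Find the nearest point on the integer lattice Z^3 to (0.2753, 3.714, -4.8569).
(0, 4, -5)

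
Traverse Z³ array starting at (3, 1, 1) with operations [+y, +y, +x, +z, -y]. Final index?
(4, 2, 2)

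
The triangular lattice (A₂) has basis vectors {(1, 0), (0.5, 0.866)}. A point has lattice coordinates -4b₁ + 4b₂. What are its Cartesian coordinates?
(-2, 3.464)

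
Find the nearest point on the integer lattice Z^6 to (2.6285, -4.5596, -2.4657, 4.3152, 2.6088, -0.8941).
(3, -5, -2, 4, 3, -1)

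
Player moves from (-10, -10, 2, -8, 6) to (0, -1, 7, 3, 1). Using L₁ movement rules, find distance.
40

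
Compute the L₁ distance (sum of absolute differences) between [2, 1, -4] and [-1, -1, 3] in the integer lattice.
12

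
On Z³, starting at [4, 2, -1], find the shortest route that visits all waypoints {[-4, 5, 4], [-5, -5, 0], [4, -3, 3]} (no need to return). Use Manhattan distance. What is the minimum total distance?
38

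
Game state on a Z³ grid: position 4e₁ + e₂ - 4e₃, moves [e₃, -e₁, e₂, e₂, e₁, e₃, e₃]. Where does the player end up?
(4, 3, -1)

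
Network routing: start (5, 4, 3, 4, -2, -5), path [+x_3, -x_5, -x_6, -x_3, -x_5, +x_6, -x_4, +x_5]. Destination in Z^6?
(5, 4, 3, 3, -3, -5)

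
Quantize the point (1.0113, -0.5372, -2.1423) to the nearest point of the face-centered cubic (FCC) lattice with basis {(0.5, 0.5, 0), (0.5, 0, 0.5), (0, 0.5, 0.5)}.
(1, -0.5, -2.5)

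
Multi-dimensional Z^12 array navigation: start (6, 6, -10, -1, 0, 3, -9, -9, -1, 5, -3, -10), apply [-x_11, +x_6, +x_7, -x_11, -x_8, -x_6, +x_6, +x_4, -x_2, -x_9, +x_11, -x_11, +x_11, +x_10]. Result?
(6, 5, -10, 0, 0, 4, -8, -10, -2, 6, -4, -10)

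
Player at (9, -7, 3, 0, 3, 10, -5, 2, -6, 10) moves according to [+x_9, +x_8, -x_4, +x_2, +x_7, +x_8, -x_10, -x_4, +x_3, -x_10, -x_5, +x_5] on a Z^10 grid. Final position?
(9, -6, 4, -2, 3, 10, -4, 4, -5, 8)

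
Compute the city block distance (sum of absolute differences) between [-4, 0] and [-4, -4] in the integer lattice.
4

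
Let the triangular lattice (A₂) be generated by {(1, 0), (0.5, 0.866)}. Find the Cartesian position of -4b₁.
(-4, 0)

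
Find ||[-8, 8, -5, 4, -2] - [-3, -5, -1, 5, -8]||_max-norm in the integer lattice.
13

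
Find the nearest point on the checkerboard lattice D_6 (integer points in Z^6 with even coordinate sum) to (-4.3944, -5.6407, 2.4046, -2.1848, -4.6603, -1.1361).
(-4, -6, 2, -2, -5, -1)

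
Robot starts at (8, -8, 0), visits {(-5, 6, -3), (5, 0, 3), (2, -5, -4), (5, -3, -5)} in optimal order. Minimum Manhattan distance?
50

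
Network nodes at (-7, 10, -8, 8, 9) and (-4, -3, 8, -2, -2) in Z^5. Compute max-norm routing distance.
16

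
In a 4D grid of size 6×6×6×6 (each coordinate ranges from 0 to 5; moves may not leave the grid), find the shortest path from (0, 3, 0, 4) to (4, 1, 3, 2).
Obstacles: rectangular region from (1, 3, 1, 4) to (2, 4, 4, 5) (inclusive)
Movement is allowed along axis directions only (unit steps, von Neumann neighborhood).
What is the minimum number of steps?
11
(one shortest path: (0, 3, 0, 4) → (1, 3, 0, 4) → (2, 3, 0, 4) → (3, 3, 0, 4) → (4, 3, 0, 4) → (4, 2, 0, 4) → (4, 1, 0, 4) → (4, 1, 1, 4) → (4, 1, 2, 4) → (4, 1, 3, 4) → (4, 1, 3, 3) → (4, 1, 3, 2))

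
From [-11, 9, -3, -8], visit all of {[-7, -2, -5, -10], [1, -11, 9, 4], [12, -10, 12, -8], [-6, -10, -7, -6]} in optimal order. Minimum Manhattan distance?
95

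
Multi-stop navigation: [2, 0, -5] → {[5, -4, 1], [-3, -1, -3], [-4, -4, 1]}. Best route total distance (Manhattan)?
25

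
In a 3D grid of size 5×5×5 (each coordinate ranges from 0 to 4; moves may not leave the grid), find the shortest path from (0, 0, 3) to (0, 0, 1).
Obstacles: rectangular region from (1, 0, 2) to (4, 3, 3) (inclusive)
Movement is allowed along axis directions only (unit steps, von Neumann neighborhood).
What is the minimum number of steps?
2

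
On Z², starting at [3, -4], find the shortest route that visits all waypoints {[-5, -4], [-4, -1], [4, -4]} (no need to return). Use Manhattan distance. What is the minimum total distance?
14
(one optimal route: (3, -4) → (4, -4) → (-5, -4) → (-4, -1))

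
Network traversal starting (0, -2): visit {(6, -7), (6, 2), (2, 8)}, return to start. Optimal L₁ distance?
42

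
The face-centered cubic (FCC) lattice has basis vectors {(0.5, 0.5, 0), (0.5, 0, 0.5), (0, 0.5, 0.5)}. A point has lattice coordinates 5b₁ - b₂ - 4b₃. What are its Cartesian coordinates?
(2, 0.5, -2.5)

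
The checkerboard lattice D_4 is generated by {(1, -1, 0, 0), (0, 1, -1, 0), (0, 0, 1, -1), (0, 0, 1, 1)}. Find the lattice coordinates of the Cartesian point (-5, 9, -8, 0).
-5b₁ + 4b₂ - 2b₃ - 2b₄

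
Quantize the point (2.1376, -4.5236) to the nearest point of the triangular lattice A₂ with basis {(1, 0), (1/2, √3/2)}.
(2.5, -4.33)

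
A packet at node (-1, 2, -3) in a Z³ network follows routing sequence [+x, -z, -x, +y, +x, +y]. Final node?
(0, 4, -4)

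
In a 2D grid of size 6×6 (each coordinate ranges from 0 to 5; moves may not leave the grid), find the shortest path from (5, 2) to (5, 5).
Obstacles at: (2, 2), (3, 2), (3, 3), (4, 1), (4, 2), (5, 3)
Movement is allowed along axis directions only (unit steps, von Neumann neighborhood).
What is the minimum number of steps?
15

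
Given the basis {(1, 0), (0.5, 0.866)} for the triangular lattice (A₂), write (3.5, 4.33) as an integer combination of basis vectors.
b₁ + 5b₂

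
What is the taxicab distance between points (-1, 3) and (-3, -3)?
8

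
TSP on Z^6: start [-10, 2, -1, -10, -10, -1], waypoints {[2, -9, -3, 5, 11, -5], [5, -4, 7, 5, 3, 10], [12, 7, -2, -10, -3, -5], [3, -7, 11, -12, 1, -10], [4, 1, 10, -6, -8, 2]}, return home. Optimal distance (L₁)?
250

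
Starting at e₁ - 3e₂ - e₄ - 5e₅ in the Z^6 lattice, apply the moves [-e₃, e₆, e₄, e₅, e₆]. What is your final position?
(1, -3, -1, 0, -4, 2)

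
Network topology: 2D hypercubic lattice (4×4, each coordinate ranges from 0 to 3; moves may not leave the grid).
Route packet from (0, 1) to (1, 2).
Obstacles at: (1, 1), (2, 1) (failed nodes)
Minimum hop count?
2
(one shortest path: (0, 1) → (0, 2) → (1, 2))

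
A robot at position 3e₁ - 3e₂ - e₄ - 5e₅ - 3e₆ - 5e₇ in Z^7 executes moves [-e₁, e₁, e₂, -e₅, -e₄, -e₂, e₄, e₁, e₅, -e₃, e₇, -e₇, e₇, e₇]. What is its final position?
(4, -3, -1, -1, -5, -3, -3)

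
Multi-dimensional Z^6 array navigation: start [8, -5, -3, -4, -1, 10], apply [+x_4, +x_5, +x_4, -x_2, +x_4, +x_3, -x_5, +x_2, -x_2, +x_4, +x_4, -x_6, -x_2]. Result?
(8, -7, -2, 1, -1, 9)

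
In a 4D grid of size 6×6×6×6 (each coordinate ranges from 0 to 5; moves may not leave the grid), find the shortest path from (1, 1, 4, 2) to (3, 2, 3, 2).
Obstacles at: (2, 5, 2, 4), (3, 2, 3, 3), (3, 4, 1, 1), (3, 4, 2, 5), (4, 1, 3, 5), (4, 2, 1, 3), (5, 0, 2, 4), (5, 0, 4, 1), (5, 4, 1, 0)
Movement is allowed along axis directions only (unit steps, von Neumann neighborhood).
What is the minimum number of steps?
4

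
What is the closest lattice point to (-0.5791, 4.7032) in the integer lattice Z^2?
(-1, 5)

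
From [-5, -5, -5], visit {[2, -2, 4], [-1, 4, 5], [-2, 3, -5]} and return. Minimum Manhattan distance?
52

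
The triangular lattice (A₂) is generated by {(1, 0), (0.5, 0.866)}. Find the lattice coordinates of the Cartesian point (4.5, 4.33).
2b₁ + 5b₂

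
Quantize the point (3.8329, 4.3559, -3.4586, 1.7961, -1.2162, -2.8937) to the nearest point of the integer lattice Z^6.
(4, 4, -3, 2, -1, -3)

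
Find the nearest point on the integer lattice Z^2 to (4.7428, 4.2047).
(5, 4)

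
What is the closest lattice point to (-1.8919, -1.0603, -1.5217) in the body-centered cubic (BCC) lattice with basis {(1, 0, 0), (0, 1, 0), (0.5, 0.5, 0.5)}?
(-2, -1, -2)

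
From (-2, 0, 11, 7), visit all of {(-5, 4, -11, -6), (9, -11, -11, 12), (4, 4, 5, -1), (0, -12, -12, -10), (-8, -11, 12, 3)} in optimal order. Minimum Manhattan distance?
149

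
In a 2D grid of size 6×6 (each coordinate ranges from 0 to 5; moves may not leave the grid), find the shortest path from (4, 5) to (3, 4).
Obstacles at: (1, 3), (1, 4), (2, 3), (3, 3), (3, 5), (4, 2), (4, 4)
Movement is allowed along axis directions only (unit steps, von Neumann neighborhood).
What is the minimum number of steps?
18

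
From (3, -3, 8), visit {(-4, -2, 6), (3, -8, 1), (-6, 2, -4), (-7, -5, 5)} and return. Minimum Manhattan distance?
70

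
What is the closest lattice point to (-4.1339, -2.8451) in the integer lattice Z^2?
(-4, -3)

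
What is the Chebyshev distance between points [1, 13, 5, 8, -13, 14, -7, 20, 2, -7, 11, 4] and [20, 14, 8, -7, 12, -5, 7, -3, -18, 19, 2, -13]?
26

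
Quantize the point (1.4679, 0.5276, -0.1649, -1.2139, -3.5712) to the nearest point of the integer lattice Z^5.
(1, 1, 0, -1, -4)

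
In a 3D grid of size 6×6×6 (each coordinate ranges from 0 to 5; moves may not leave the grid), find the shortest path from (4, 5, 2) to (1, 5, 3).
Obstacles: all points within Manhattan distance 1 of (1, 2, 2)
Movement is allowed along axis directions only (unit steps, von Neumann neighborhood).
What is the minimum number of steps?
4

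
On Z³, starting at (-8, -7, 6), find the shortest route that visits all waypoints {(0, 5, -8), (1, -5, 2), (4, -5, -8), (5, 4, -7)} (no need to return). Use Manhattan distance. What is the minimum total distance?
46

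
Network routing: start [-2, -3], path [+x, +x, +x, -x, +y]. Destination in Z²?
(0, -2)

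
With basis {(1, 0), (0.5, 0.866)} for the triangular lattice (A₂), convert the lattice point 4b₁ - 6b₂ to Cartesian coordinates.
(1, -5.196)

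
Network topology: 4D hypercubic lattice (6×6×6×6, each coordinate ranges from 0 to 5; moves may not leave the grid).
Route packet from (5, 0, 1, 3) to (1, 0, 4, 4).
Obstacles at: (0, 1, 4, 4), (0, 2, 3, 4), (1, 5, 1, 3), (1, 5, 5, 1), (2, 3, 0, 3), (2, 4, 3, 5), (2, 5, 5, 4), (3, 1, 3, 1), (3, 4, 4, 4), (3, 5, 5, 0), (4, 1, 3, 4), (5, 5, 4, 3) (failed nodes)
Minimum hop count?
8
(one shortest path: (5, 0, 1, 3) → (4, 0, 1, 3) → (3, 0, 1, 3) → (2, 0, 1, 3) → (1, 0, 1, 3) → (1, 0, 2, 3) → (1, 0, 3, 3) → (1, 0, 4, 3) → (1, 0, 4, 4))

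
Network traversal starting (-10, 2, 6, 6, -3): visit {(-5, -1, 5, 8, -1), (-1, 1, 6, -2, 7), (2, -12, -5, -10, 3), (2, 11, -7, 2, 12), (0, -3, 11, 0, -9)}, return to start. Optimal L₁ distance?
200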